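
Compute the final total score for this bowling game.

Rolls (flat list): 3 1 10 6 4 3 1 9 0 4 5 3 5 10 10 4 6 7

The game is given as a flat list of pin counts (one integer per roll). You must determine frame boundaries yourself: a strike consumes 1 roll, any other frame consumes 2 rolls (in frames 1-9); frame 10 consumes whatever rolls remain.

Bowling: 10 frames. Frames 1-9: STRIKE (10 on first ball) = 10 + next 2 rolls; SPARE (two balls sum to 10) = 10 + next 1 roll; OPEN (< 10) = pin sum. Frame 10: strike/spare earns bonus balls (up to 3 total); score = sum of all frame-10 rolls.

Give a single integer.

Answer: 128

Derivation:
Frame 1: OPEN (3+1=4). Cumulative: 4
Frame 2: STRIKE. 10 + next two rolls (6+4) = 20. Cumulative: 24
Frame 3: SPARE (6+4=10). 10 + next roll (3) = 13. Cumulative: 37
Frame 4: OPEN (3+1=4). Cumulative: 41
Frame 5: OPEN (9+0=9). Cumulative: 50
Frame 6: OPEN (4+5=9). Cumulative: 59
Frame 7: OPEN (3+5=8). Cumulative: 67
Frame 8: STRIKE. 10 + next two rolls (10+4) = 24. Cumulative: 91
Frame 9: STRIKE. 10 + next two rolls (4+6) = 20. Cumulative: 111
Frame 10: SPARE. Sum of all frame-10 rolls (4+6+7) = 17. Cumulative: 128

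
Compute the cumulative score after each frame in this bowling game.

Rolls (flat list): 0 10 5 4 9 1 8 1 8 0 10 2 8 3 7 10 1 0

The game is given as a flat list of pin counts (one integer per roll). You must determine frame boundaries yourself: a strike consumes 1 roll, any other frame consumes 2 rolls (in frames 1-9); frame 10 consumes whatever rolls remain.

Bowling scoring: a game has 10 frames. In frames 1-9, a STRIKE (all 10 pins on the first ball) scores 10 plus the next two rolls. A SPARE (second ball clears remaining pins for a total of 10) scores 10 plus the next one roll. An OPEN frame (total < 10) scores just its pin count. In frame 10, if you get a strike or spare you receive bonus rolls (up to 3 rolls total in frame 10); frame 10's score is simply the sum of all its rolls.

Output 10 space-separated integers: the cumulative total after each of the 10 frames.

Frame 1: SPARE (0+10=10). 10 + next roll (5) = 15. Cumulative: 15
Frame 2: OPEN (5+4=9). Cumulative: 24
Frame 3: SPARE (9+1=10). 10 + next roll (8) = 18. Cumulative: 42
Frame 4: OPEN (8+1=9). Cumulative: 51
Frame 5: OPEN (8+0=8). Cumulative: 59
Frame 6: STRIKE. 10 + next two rolls (2+8) = 20. Cumulative: 79
Frame 7: SPARE (2+8=10). 10 + next roll (3) = 13. Cumulative: 92
Frame 8: SPARE (3+7=10). 10 + next roll (10) = 20. Cumulative: 112
Frame 9: STRIKE. 10 + next two rolls (1+0) = 11. Cumulative: 123
Frame 10: OPEN. Sum of all frame-10 rolls (1+0) = 1. Cumulative: 124

Answer: 15 24 42 51 59 79 92 112 123 124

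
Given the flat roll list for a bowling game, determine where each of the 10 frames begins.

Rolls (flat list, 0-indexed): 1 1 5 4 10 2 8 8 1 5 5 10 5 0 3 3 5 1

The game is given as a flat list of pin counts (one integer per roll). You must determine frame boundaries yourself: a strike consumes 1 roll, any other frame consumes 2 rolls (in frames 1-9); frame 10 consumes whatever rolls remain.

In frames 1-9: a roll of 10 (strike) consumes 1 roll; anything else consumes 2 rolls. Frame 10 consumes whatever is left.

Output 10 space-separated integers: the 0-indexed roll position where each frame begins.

Answer: 0 2 4 5 7 9 11 12 14 16

Derivation:
Frame 1 starts at roll index 0: rolls=1,1 (sum=2), consumes 2 rolls
Frame 2 starts at roll index 2: rolls=5,4 (sum=9), consumes 2 rolls
Frame 3 starts at roll index 4: roll=10 (strike), consumes 1 roll
Frame 4 starts at roll index 5: rolls=2,8 (sum=10), consumes 2 rolls
Frame 5 starts at roll index 7: rolls=8,1 (sum=9), consumes 2 rolls
Frame 6 starts at roll index 9: rolls=5,5 (sum=10), consumes 2 rolls
Frame 7 starts at roll index 11: roll=10 (strike), consumes 1 roll
Frame 8 starts at roll index 12: rolls=5,0 (sum=5), consumes 2 rolls
Frame 9 starts at roll index 14: rolls=3,3 (sum=6), consumes 2 rolls
Frame 10 starts at roll index 16: 2 remaining rolls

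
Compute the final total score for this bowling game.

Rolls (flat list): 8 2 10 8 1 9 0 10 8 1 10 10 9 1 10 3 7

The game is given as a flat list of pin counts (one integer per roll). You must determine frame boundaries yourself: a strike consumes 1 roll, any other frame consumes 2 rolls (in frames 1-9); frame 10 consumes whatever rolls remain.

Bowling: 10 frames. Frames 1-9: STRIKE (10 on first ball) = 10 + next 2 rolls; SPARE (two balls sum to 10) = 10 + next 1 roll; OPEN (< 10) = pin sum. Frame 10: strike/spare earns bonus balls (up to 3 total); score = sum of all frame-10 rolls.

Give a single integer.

Answer: 174

Derivation:
Frame 1: SPARE (8+2=10). 10 + next roll (10) = 20. Cumulative: 20
Frame 2: STRIKE. 10 + next two rolls (8+1) = 19. Cumulative: 39
Frame 3: OPEN (8+1=9). Cumulative: 48
Frame 4: OPEN (9+0=9). Cumulative: 57
Frame 5: STRIKE. 10 + next two rolls (8+1) = 19. Cumulative: 76
Frame 6: OPEN (8+1=9). Cumulative: 85
Frame 7: STRIKE. 10 + next two rolls (10+9) = 29. Cumulative: 114
Frame 8: STRIKE. 10 + next two rolls (9+1) = 20. Cumulative: 134
Frame 9: SPARE (9+1=10). 10 + next roll (10) = 20. Cumulative: 154
Frame 10: STRIKE. Sum of all frame-10 rolls (10+3+7) = 20. Cumulative: 174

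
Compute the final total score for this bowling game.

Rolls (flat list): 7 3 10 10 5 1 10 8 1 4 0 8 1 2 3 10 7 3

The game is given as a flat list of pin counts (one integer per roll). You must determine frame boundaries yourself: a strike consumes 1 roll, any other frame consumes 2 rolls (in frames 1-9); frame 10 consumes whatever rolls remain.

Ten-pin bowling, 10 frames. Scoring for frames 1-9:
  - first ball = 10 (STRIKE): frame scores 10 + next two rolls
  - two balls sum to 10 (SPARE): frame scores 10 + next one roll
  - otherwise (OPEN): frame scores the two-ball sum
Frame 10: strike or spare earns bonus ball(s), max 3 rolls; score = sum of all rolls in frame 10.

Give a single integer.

Answer: 133

Derivation:
Frame 1: SPARE (7+3=10). 10 + next roll (10) = 20. Cumulative: 20
Frame 2: STRIKE. 10 + next two rolls (10+5) = 25. Cumulative: 45
Frame 3: STRIKE. 10 + next two rolls (5+1) = 16. Cumulative: 61
Frame 4: OPEN (5+1=6). Cumulative: 67
Frame 5: STRIKE. 10 + next two rolls (8+1) = 19. Cumulative: 86
Frame 6: OPEN (8+1=9). Cumulative: 95
Frame 7: OPEN (4+0=4). Cumulative: 99
Frame 8: OPEN (8+1=9). Cumulative: 108
Frame 9: OPEN (2+3=5). Cumulative: 113
Frame 10: STRIKE. Sum of all frame-10 rolls (10+7+3) = 20. Cumulative: 133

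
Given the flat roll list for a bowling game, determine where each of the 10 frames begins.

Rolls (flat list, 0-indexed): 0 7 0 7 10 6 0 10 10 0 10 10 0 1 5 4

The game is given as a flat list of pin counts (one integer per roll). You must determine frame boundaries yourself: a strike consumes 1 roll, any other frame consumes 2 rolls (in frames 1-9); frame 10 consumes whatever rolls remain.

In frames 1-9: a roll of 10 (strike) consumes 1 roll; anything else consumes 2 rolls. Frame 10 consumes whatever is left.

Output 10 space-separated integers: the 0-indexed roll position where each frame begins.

Answer: 0 2 4 5 7 8 9 11 12 14

Derivation:
Frame 1 starts at roll index 0: rolls=0,7 (sum=7), consumes 2 rolls
Frame 2 starts at roll index 2: rolls=0,7 (sum=7), consumes 2 rolls
Frame 3 starts at roll index 4: roll=10 (strike), consumes 1 roll
Frame 4 starts at roll index 5: rolls=6,0 (sum=6), consumes 2 rolls
Frame 5 starts at roll index 7: roll=10 (strike), consumes 1 roll
Frame 6 starts at roll index 8: roll=10 (strike), consumes 1 roll
Frame 7 starts at roll index 9: rolls=0,10 (sum=10), consumes 2 rolls
Frame 8 starts at roll index 11: roll=10 (strike), consumes 1 roll
Frame 9 starts at roll index 12: rolls=0,1 (sum=1), consumes 2 rolls
Frame 10 starts at roll index 14: 2 remaining rolls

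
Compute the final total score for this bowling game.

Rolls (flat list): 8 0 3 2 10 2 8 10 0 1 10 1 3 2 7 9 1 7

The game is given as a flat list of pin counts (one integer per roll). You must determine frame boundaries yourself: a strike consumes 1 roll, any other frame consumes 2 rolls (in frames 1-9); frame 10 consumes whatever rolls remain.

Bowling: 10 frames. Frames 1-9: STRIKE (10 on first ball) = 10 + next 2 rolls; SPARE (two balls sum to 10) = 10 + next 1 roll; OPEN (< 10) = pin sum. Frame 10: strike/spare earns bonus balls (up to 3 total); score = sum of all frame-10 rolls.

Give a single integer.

Frame 1: OPEN (8+0=8). Cumulative: 8
Frame 2: OPEN (3+2=5). Cumulative: 13
Frame 3: STRIKE. 10 + next two rolls (2+8) = 20. Cumulative: 33
Frame 4: SPARE (2+8=10). 10 + next roll (10) = 20. Cumulative: 53
Frame 5: STRIKE. 10 + next two rolls (0+1) = 11. Cumulative: 64
Frame 6: OPEN (0+1=1). Cumulative: 65
Frame 7: STRIKE. 10 + next two rolls (1+3) = 14. Cumulative: 79
Frame 8: OPEN (1+3=4). Cumulative: 83
Frame 9: OPEN (2+7=9). Cumulative: 92
Frame 10: SPARE. Sum of all frame-10 rolls (9+1+7) = 17. Cumulative: 109

Answer: 109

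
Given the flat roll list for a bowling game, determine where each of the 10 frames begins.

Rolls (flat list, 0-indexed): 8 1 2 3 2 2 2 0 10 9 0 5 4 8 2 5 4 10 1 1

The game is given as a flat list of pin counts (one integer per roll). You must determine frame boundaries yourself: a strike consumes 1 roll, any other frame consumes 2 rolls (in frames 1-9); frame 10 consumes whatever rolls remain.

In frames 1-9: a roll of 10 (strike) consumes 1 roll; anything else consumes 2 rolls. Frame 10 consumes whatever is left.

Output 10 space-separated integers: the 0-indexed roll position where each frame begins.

Answer: 0 2 4 6 8 9 11 13 15 17

Derivation:
Frame 1 starts at roll index 0: rolls=8,1 (sum=9), consumes 2 rolls
Frame 2 starts at roll index 2: rolls=2,3 (sum=5), consumes 2 rolls
Frame 3 starts at roll index 4: rolls=2,2 (sum=4), consumes 2 rolls
Frame 4 starts at roll index 6: rolls=2,0 (sum=2), consumes 2 rolls
Frame 5 starts at roll index 8: roll=10 (strike), consumes 1 roll
Frame 6 starts at roll index 9: rolls=9,0 (sum=9), consumes 2 rolls
Frame 7 starts at roll index 11: rolls=5,4 (sum=9), consumes 2 rolls
Frame 8 starts at roll index 13: rolls=8,2 (sum=10), consumes 2 rolls
Frame 9 starts at roll index 15: rolls=5,4 (sum=9), consumes 2 rolls
Frame 10 starts at roll index 17: 3 remaining rolls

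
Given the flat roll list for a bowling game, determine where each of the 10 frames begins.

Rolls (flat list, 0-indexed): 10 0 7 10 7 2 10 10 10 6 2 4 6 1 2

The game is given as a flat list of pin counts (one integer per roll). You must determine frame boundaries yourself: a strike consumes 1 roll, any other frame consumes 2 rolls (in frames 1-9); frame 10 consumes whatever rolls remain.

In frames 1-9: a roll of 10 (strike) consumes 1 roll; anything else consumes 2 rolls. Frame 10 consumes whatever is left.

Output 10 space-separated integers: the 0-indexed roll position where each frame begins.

Frame 1 starts at roll index 0: roll=10 (strike), consumes 1 roll
Frame 2 starts at roll index 1: rolls=0,7 (sum=7), consumes 2 rolls
Frame 3 starts at roll index 3: roll=10 (strike), consumes 1 roll
Frame 4 starts at roll index 4: rolls=7,2 (sum=9), consumes 2 rolls
Frame 5 starts at roll index 6: roll=10 (strike), consumes 1 roll
Frame 6 starts at roll index 7: roll=10 (strike), consumes 1 roll
Frame 7 starts at roll index 8: roll=10 (strike), consumes 1 roll
Frame 8 starts at roll index 9: rolls=6,2 (sum=8), consumes 2 rolls
Frame 9 starts at roll index 11: rolls=4,6 (sum=10), consumes 2 rolls
Frame 10 starts at roll index 13: 2 remaining rolls

Answer: 0 1 3 4 6 7 8 9 11 13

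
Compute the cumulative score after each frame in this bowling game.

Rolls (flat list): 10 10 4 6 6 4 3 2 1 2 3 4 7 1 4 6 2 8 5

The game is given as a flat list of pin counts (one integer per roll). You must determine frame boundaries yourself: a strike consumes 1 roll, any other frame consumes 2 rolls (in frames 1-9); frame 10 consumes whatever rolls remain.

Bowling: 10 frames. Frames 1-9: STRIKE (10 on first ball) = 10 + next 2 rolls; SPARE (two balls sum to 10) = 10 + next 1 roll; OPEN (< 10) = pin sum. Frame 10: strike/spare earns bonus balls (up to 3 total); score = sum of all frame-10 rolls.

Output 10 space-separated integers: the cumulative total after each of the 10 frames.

Frame 1: STRIKE. 10 + next two rolls (10+4) = 24. Cumulative: 24
Frame 2: STRIKE. 10 + next two rolls (4+6) = 20. Cumulative: 44
Frame 3: SPARE (4+6=10). 10 + next roll (6) = 16. Cumulative: 60
Frame 4: SPARE (6+4=10). 10 + next roll (3) = 13. Cumulative: 73
Frame 5: OPEN (3+2=5). Cumulative: 78
Frame 6: OPEN (1+2=3). Cumulative: 81
Frame 7: OPEN (3+4=7). Cumulative: 88
Frame 8: OPEN (7+1=8). Cumulative: 96
Frame 9: SPARE (4+6=10). 10 + next roll (2) = 12. Cumulative: 108
Frame 10: SPARE. Sum of all frame-10 rolls (2+8+5) = 15. Cumulative: 123

Answer: 24 44 60 73 78 81 88 96 108 123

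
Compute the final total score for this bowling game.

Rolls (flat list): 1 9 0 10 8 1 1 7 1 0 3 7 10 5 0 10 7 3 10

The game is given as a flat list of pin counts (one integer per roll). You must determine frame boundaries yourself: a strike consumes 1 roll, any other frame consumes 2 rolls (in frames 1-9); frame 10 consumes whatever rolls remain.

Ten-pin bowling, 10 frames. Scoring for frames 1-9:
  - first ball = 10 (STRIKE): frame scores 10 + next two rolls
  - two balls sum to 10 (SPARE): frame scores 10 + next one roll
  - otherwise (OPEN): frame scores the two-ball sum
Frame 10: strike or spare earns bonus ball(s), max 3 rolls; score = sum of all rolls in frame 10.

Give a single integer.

Frame 1: SPARE (1+9=10). 10 + next roll (0) = 10. Cumulative: 10
Frame 2: SPARE (0+10=10). 10 + next roll (8) = 18. Cumulative: 28
Frame 3: OPEN (8+1=9). Cumulative: 37
Frame 4: OPEN (1+7=8). Cumulative: 45
Frame 5: OPEN (1+0=1). Cumulative: 46
Frame 6: SPARE (3+7=10). 10 + next roll (10) = 20. Cumulative: 66
Frame 7: STRIKE. 10 + next two rolls (5+0) = 15. Cumulative: 81
Frame 8: OPEN (5+0=5). Cumulative: 86
Frame 9: STRIKE. 10 + next two rolls (7+3) = 20. Cumulative: 106
Frame 10: SPARE. Sum of all frame-10 rolls (7+3+10) = 20. Cumulative: 126

Answer: 126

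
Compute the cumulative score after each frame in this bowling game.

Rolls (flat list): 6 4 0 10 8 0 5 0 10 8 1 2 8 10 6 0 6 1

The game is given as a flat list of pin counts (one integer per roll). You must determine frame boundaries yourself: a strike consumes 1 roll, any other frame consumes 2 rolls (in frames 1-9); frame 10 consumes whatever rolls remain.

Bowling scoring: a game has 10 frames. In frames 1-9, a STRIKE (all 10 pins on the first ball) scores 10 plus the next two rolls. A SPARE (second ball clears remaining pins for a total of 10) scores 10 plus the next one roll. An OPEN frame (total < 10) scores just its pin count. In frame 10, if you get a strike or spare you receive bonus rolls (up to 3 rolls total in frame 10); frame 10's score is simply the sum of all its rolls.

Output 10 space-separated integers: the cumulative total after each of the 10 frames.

Answer: 10 28 36 41 60 69 89 105 111 118

Derivation:
Frame 1: SPARE (6+4=10). 10 + next roll (0) = 10. Cumulative: 10
Frame 2: SPARE (0+10=10). 10 + next roll (8) = 18. Cumulative: 28
Frame 3: OPEN (8+0=8). Cumulative: 36
Frame 4: OPEN (5+0=5). Cumulative: 41
Frame 5: STRIKE. 10 + next two rolls (8+1) = 19. Cumulative: 60
Frame 6: OPEN (8+1=9). Cumulative: 69
Frame 7: SPARE (2+8=10). 10 + next roll (10) = 20. Cumulative: 89
Frame 8: STRIKE. 10 + next two rolls (6+0) = 16. Cumulative: 105
Frame 9: OPEN (6+0=6). Cumulative: 111
Frame 10: OPEN. Sum of all frame-10 rolls (6+1) = 7. Cumulative: 118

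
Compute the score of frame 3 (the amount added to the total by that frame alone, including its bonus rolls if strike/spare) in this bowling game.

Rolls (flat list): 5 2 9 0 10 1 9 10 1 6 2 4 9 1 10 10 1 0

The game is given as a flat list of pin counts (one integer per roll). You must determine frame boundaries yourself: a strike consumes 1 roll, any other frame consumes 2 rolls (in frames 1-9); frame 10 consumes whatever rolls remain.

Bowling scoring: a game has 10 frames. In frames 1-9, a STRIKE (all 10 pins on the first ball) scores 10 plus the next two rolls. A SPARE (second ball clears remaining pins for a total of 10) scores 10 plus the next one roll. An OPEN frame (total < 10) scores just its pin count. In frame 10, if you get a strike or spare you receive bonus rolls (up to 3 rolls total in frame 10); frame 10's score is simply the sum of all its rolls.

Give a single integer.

Answer: 20

Derivation:
Frame 1: OPEN (5+2=7). Cumulative: 7
Frame 2: OPEN (9+0=9). Cumulative: 16
Frame 3: STRIKE. 10 + next two rolls (1+9) = 20. Cumulative: 36
Frame 4: SPARE (1+9=10). 10 + next roll (10) = 20. Cumulative: 56
Frame 5: STRIKE. 10 + next two rolls (1+6) = 17. Cumulative: 73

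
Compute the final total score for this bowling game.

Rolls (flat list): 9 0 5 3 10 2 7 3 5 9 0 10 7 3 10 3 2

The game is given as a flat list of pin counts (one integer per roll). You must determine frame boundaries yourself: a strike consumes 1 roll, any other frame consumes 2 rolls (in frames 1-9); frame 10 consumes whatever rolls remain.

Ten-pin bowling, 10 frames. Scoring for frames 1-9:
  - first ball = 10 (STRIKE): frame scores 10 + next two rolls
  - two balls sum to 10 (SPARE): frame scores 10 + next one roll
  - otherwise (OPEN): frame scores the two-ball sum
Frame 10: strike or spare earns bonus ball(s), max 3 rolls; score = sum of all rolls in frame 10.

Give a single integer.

Answer: 122

Derivation:
Frame 1: OPEN (9+0=9). Cumulative: 9
Frame 2: OPEN (5+3=8). Cumulative: 17
Frame 3: STRIKE. 10 + next two rolls (2+7) = 19. Cumulative: 36
Frame 4: OPEN (2+7=9). Cumulative: 45
Frame 5: OPEN (3+5=8). Cumulative: 53
Frame 6: OPEN (9+0=9). Cumulative: 62
Frame 7: STRIKE. 10 + next two rolls (7+3) = 20. Cumulative: 82
Frame 8: SPARE (7+3=10). 10 + next roll (10) = 20. Cumulative: 102
Frame 9: STRIKE. 10 + next two rolls (3+2) = 15. Cumulative: 117
Frame 10: OPEN. Sum of all frame-10 rolls (3+2) = 5. Cumulative: 122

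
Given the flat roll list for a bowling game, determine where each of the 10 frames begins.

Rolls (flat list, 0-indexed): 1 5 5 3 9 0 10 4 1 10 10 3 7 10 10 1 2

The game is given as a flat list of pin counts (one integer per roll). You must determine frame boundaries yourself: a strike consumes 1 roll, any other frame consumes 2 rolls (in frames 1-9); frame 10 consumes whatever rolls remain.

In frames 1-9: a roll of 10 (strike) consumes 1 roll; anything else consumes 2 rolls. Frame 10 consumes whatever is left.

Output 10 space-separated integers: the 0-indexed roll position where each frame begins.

Answer: 0 2 4 6 7 9 10 11 13 14

Derivation:
Frame 1 starts at roll index 0: rolls=1,5 (sum=6), consumes 2 rolls
Frame 2 starts at roll index 2: rolls=5,3 (sum=8), consumes 2 rolls
Frame 3 starts at roll index 4: rolls=9,0 (sum=9), consumes 2 rolls
Frame 4 starts at roll index 6: roll=10 (strike), consumes 1 roll
Frame 5 starts at roll index 7: rolls=4,1 (sum=5), consumes 2 rolls
Frame 6 starts at roll index 9: roll=10 (strike), consumes 1 roll
Frame 7 starts at roll index 10: roll=10 (strike), consumes 1 roll
Frame 8 starts at roll index 11: rolls=3,7 (sum=10), consumes 2 rolls
Frame 9 starts at roll index 13: roll=10 (strike), consumes 1 roll
Frame 10 starts at roll index 14: 3 remaining rolls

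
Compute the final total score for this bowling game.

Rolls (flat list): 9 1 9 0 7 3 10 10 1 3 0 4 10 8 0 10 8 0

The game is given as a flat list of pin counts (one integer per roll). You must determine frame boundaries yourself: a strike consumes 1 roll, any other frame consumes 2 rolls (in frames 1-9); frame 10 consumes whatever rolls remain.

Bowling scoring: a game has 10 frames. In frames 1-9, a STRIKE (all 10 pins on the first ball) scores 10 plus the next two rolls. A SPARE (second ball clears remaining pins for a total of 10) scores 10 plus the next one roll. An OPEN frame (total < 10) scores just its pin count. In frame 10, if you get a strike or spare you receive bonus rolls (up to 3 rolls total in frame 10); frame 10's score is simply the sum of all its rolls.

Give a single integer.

Answer: 135

Derivation:
Frame 1: SPARE (9+1=10). 10 + next roll (9) = 19. Cumulative: 19
Frame 2: OPEN (9+0=9). Cumulative: 28
Frame 3: SPARE (7+3=10). 10 + next roll (10) = 20. Cumulative: 48
Frame 4: STRIKE. 10 + next two rolls (10+1) = 21. Cumulative: 69
Frame 5: STRIKE. 10 + next two rolls (1+3) = 14. Cumulative: 83
Frame 6: OPEN (1+3=4). Cumulative: 87
Frame 7: OPEN (0+4=4). Cumulative: 91
Frame 8: STRIKE. 10 + next two rolls (8+0) = 18. Cumulative: 109
Frame 9: OPEN (8+0=8). Cumulative: 117
Frame 10: STRIKE. Sum of all frame-10 rolls (10+8+0) = 18. Cumulative: 135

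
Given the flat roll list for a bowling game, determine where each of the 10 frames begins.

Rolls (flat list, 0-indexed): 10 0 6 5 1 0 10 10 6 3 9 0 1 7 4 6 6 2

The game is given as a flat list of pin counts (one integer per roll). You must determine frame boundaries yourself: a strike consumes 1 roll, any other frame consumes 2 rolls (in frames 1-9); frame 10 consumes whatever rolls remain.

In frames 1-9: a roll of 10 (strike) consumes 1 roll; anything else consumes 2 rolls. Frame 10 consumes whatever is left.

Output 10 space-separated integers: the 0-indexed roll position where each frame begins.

Frame 1 starts at roll index 0: roll=10 (strike), consumes 1 roll
Frame 2 starts at roll index 1: rolls=0,6 (sum=6), consumes 2 rolls
Frame 3 starts at roll index 3: rolls=5,1 (sum=6), consumes 2 rolls
Frame 4 starts at roll index 5: rolls=0,10 (sum=10), consumes 2 rolls
Frame 5 starts at roll index 7: roll=10 (strike), consumes 1 roll
Frame 6 starts at roll index 8: rolls=6,3 (sum=9), consumes 2 rolls
Frame 7 starts at roll index 10: rolls=9,0 (sum=9), consumes 2 rolls
Frame 8 starts at roll index 12: rolls=1,7 (sum=8), consumes 2 rolls
Frame 9 starts at roll index 14: rolls=4,6 (sum=10), consumes 2 rolls
Frame 10 starts at roll index 16: 2 remaining rolls

Answer: 0 1 3 5 7 8 10 12 14 16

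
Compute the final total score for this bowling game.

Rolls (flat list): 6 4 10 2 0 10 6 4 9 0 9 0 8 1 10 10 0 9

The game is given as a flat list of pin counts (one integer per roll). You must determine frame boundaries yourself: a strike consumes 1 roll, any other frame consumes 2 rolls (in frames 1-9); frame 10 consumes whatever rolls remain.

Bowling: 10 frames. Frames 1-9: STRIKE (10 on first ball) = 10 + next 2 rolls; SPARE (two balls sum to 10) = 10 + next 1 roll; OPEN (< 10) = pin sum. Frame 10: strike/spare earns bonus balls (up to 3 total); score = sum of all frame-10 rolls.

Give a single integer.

Answer: 139

Derivation:
Frame 1: SPARE (6+4=10). 10 + next roll (10) = 20. Cumulative: 20
Frame 2: STRIKE. 10 + next two rolls (2+0) = 12. Cumulative: 32
Frame 3: OPEN (2+0=2). Cumulative: 34
Frame 4: STRIKE. 10 + next two rolls (6+4) = 20. Cumulative: 54
Frame 5: SPARE (6+4=10). 10 + next roll (9) = 19. Cumulative: 73
Frame 6: OPEN (9+0=9). Cumulative: 82
Frame 7: OPEN (9+0=9). Cumulative: 91
Frame 8: OPEN (8+1=9). Cumulative: 100
Frame 9: STRIKE. 10 + next two rolls (10+0) = 20. Cumulative: 120
Frame 10: STRIKE. Sum of all frame-10 rolls (10+0+9) = 19. Cumulative: 139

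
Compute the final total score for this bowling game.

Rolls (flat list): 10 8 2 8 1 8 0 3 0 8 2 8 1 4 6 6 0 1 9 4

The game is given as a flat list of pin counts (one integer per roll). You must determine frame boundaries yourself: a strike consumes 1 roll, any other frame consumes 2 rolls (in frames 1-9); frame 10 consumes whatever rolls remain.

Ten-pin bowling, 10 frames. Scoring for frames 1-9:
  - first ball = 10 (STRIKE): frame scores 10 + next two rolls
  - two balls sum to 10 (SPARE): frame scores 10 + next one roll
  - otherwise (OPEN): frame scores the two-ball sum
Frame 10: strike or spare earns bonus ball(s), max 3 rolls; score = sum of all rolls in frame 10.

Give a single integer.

Frame 1: STRIKE. 10 + next two rolls (8+2) = 20. Cumulative: 20
Frame 2: SPARE (8+2=10). 10 + next roll (8) = 18. Cumulative: 38
Frame 3: OPEN (8+1=9). Cumulative: 47
Frame 4: OPEN (8+0=8). Cumulative: 55
Frame 5: OPEN (3+0=3). Cumulative: 58
Frame 6: SPARE (8+2=10). 10 + next roll (8) = 18. Cumulative: 76
Frame 7: OPEN (8+1=9). Cumulative: 85
Frame 8: SPARE (4+6=10). 10 + next roll (6) = 16. Cumulative: 101
Frame 9: OPEN (6+0=6). Cumulative: 107
Frame 10: SPARE. Sum of all frame-10 rolls (1+9+4) = 14. Cumulative: 121

Answer: 121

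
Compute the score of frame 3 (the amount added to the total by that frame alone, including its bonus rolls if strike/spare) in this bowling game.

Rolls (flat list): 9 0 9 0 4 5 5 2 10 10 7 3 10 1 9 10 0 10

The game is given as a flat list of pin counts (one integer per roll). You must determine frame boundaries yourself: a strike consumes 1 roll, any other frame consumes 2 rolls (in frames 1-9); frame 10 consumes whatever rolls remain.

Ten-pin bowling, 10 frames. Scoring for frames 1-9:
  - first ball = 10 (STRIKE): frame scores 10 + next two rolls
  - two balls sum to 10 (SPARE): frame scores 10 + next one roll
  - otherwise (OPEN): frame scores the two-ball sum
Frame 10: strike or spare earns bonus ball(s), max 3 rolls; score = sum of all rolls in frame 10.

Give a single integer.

Frame 1: OPEN (9+0=9). Cumulative: 9
Frame 2: OPEN (9+0=9). Cumulative: 18
Frame 3: OPEN (4+5=9). Cumulative: 27
Frame 4: OPEN (5+2=7). Cumulative: 34
Frame 5: STRIKE. 10 + next two rolls (10+7) = 27. Cumulative: 61

Answer: 9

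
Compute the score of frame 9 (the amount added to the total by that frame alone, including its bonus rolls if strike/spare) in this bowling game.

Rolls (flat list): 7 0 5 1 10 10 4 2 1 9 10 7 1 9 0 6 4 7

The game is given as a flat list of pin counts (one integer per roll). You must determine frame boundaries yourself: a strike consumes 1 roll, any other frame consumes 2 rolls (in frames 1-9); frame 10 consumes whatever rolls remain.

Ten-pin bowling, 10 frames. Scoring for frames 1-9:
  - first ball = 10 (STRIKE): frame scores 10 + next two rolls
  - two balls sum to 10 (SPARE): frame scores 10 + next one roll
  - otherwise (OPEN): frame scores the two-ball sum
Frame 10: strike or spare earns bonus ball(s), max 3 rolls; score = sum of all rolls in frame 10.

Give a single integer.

Answer: 9

Derivation:
Frame 1: OPEN (7+0=7). Cumulative: 7
Frame 2: OPEN (5+1=6). Cumulative: 13
Frame 3: STRIKE. 10 + next two rolls (10+4) = 24. Cumulative: 37
Frame 4: STRIKE. 10 + next two rolls (4+2) = 16. Cumulative: 53
Frame 5: OPEN (4+2=6). Cumulative: 59
Frame 6: SPARE (1+9=10). 10 + next roll (10) = 20. Cumulative: 79
Frame 7: STRIKE. 10 + next two rolls (7+1) = 18. Cumulative: 97
Frame 8: OPEN (7+1=8). Cumulative: 105
Frame 9: OPEN (9+0=9). Cumulative: 114
Frame 10: SPARE. Sum of all frame-10 rolls (6+4+7) = 17. Cumulative: 131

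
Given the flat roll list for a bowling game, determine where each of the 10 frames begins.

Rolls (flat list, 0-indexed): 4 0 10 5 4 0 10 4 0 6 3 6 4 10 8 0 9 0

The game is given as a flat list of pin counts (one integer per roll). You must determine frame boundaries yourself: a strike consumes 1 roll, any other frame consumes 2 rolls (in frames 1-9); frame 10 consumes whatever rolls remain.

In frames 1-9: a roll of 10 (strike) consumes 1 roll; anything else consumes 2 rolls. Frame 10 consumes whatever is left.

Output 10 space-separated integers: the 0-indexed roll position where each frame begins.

Answer: 0 2 3 5 7 9 11 13 14 16

Derivation:
Frame 1 starts at roll index 0: rolls=4,0 (sum=4), consumes 2 rolls
Frame 2 starts at roll index 2: roll=10 (strike), consumes 1 roll
Frame 3 starts at roll index 3: rolls=5,4 (sum=9), consumes 2 rolls
Frame 4 starts at roll index 5: rolls=0,10 (sum=10), consumes 2 rolls
Frame 5 starts at roll index 7: rolls=4,0 (sum=4), consumes 2 rolls
Frame 6 starts at roll index 9: rolls=6,3 (sum=9), consumes 2 rolls
Frame 7 starts at roll index 11: rolls=6,4 (sum=10), consumes 2 rolls
Frame 8 starts at roll index 13: roll=10 (strike), consumes 1 roll
Frame 9 starts at roll index 14: rolls=8,0 (sum=8), consumes 2 rolls
Frame 10 starts at roll index 16: 2 remaining rolls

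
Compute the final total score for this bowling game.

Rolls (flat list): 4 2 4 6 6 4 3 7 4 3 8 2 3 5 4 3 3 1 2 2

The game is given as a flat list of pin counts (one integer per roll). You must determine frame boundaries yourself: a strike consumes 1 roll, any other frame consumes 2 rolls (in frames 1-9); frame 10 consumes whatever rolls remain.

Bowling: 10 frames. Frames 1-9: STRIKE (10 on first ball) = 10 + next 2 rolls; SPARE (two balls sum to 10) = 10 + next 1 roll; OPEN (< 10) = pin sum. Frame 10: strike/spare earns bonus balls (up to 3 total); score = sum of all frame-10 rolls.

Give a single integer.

Answer: 92

Derivation:
Frame 1: OPEN (4+2=6). Cumulative: 6
Frame 2: SPARE (4+6=10). 10 + next roll (6) = 16. Cumulative: 22
Frame 3: SPARE (6+4=10). 10 + next roll (3) = 13. Cumulative: 35
Frame 4: SPARE (3+7=10). 10 + next roll (4) = 14. Cumulative: 49
Frame 5: OPEN (4+3=7). Cumulative: 56
Frame 6: SPARE (8+2=10). 10 + next roll (3) = 13. Cumulative: 69
Frame 7: OPEN (3+5=8). Cumulative: 77
Frame 8: OPEN (4+3=7). Cumulative: 84
Frame 9: OPEN (3+1=4). Cumulative: 88
Frame 10: OPEN. Sum of all frame-10 rolls (2+2) = 4. Cumulative: 92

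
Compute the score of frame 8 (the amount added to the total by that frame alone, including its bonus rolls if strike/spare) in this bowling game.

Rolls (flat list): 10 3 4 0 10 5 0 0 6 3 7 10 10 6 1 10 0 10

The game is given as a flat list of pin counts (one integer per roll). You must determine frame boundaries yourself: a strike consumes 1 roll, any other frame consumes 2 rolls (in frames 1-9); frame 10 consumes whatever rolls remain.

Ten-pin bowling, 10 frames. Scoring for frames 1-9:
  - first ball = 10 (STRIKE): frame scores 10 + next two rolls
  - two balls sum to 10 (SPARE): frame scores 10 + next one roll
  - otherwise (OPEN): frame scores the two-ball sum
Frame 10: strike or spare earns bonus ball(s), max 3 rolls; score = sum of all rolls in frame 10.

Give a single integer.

Answer: 17

Derivation:
Frame 1: STRIKE. 10 + next two rolls (3+4) = 17. Cumulative: 17
Frame 2: OPEN (3+4=7). Cumulative: 24
Frame 3: SPARE (0+10=10). 10 + next roll (5) = 15. Cumulative: 39
Frame 4: OPEN (5+0=5). Cumulative: 44
Frame 5: OPEN (0+6=6). Cumulative: 50
Frame 6: SPARE (3+7=10). 10 + next roll (10) = 20. Cumulative: 70
Frame 7: STRIKE. 10 + next two rolls (10+6) = 26. Cumulative: 96
Frame 8: STRIKE. 10 + next two rolls (6+1) = 17. Cumulative: 113
Frame 9: OPEN (6+1=7). Cumulative: 120
Frame 10: STRIKE. Sum of all frame-10 rolls (10+0+10) = 20. Cumulative: 140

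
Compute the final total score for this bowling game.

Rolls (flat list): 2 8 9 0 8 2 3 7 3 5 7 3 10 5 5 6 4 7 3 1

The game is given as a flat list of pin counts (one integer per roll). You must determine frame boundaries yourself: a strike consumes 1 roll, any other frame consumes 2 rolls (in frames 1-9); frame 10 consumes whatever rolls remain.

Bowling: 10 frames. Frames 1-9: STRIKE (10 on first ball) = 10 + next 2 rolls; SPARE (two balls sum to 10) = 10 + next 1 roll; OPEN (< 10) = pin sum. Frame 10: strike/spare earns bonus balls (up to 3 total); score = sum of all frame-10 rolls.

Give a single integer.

Answer: 146

Derivation:
Frame 1: SPARE (2+8=10). 10 + next roll (9) = 19. Cumulative: 19
Frame 2: OPEN (9+0=9). Cumulative: 28
Frame 3: SPARE (8+2=10). 10 + next roll (3) = 13. Cumulative: 41
Frame 4: SPARE (3+7=10). 10 + next roll (3) = 13. Cumulative: 54
Frame 5: OPEN (3+5=8). Cumulative: 62
Frame 6: SPARE (7+3=10). 10 + next roll (10) = 20. Cumulative: 82
Frame 7: STRIKE. 10 + next two rolls (5+5) = 20. Cumulative: 102
Frame 8: SPARE (5+5=10). 10 + next roll (6) = 16. Cumulative: 118
Frame 9: SPARE (6+4=10). 10 + next roll (7) = 17. Cumulative: 135
Frame 10: SPARE. Sum of all frame-10 rolls (7+3+1) = 11. Cumulative: 146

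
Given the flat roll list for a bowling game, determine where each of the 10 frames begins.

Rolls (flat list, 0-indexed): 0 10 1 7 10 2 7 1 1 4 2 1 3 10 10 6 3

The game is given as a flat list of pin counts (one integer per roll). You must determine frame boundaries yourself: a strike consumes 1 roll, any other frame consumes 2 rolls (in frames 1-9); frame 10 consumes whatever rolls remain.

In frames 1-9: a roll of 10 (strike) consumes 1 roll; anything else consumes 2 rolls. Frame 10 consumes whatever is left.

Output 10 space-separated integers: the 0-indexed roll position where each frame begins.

Frame 1 starts at roll index 0: rolls=0,10 (sum=10), consumes 2 rolls
Frame 2 starts at roll index 2: rolls=1,7 (sum=8), consumes 2 rolls
Frame 3 starts at roll index 4: roll=10 (strike), consumes 1 roll
Frame 4 starts at roll index 5: rolls=2,7 (sum=9), consumes 2 rolls
Frame 5 starts at roll index 7: rolls=1,1 (sum=2), consumes 2 rolls
Frame 6 starts at roll index 9: rolls=4,2 (sum=6), consumes 2 rolls
Frame 7 starts at roll index 11: rolls=1,3 (sum=4), consumes 2 rolls
Frame 8 starts at roll index 13: roll=10 (strike), consumes 1 roll
Frame 9 starts at roll index 14: roll=10 (strike), consumes 1 roll
Frame 10 starts at roll index 15: 2 remaining rolls

Answer: 0 2 4 5 7 9 11 13 14 15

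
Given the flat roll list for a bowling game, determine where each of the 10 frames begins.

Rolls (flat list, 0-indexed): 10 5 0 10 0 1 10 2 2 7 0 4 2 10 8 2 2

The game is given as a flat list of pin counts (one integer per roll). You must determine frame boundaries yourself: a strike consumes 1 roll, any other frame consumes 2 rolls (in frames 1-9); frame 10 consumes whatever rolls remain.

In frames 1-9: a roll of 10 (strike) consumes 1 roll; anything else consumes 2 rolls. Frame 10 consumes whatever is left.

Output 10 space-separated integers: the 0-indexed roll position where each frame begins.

Frame 1 starts at roll index 0: roll=10 (strike), consumes 1 roll
Frame 2 starts at roll index 1: rolls=5,0 (sum=5), consumes 2 rolls
Frame 3 starts at roll index 3: roll=10 (strike), consumes 1 roll
Frame 4 starts at roll index 4: rolls=0,1 (sum=1), consumes 2 rolls
Frame 5 starts at roll index 6: roll=10 (strike), consumes 1 roll
Frame 6 starts at roll index 7: rolls=2,2 (sum=4), consumes 2 rolls
Frame 7 starts at roll index 9: rolls=7,0 (sum=7), consumes 2 rolls
Frame 8 starts at roll index 11: rolls=4,2 (sum=6), consumes 2 rolls
Frame 9 starts at roll index 13: roll=10 (strike), consumes 1 roll
Frame 10 starts at roll index 14: 3 remaining rolls

Answer: 0 1 3 4 6 7 9 11 13 14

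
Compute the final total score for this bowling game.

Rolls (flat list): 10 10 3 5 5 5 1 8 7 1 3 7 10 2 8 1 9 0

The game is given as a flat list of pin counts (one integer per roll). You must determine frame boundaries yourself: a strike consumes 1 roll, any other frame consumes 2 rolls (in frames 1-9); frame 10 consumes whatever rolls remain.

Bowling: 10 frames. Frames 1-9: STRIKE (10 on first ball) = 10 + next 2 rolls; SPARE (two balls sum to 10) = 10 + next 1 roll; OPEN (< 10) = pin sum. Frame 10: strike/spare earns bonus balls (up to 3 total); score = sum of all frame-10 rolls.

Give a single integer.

Answer: 138

Derivation:
Frame 1: STRIKE. 10 + next two rolls (10+3) = 23. Cumulative: 23
Frame 2: STRIKE. 10 + next two rolls (3+5) = 18. Cumulative: 41
Frame 3: OPEN (3+5=8). Cumulative: 49
Frame 4: SPARE (5+5=10). 10 + next roll (1) = 11. Cumulative: 60
Frame 5: OPEN (1+8=9). Cumulative: 69
Frame 6: OPEN (7+1=8). Cumulative: 77
Frame 7: SPARE (3+7=10). 10 + next roll (10) = 20. Cumulative: 97
Frame 8: STRIKE. 10 + next two rolls (2+8) = 20. Cumulative: 117
Frame 9: SPARE (2+8=10). 10 + next roll (1) = 11. Cumulative: 128
Frame 10: SPARE. Sum of all frame-10 rolls (1+9+0) = 10. Cumulative: 138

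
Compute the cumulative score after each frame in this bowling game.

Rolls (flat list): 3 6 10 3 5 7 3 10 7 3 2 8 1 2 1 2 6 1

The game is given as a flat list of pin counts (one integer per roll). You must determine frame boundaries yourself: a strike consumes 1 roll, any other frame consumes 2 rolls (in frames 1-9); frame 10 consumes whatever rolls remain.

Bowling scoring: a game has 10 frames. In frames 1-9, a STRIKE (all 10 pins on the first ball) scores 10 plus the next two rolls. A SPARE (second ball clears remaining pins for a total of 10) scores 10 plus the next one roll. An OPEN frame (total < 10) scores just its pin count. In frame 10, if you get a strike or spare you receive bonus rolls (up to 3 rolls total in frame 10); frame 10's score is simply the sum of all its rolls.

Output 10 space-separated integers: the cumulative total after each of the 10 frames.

Frame 1: OPEN (3+6=9). Cumulative: 9
Frame 2: STRIKE. 10 + next two rolls (3+5) = 18. Cumulative: 27
Frame 3: OPEN (3+5=8). Cumulative: 35
Frame 4: SPARE (7+3=10). 10 + next roll (10) = 20. Cumulative: 55
Frame 5: STRIKE. 10 + next two rolls (7+3) = 20. Cumulative: 75
Frame 6: SPARE (7+3=10). 10 + next roll (2) = 12. Cumulative: 87
Frame 7: SPARE (2+8=10). 10 + next roll (1) = 11. Cumulative: 98
Frame 8: OPEN (1+2=3). Cumulative: 101
Frame 9: OPEN (1+2=3). Cumulative: 104
Frame 10: OPEN. Sum of all frame-10 rolls (6+1) = 7. Cumulative: 111

Answer: 9 27 35 55 75 87 98 101 104 111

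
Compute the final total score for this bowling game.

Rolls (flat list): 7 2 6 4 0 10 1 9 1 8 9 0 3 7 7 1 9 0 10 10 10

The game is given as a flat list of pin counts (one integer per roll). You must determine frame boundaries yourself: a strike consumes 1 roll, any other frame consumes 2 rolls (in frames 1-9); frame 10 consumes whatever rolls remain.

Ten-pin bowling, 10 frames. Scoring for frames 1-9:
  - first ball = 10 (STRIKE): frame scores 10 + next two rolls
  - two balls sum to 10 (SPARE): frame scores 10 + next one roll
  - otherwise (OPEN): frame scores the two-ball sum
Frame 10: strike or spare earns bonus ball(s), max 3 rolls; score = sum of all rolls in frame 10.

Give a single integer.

Frame 1: OPEN (7+2=9). Cumulative: 9
Frame 2: SPARE (6+4=10). 10 + next roll (0) = 10. Cumulative: 19
Frame 3: SPARE (0+10=10). 10 + next roll (1) = 11. Cumulative: 30
Frame 4: SPARE (1+9=10). 10 + next roll (1) = 11. Cumulative: 41
Frame 5: OPEN (1+8=9). Cumulative: 50
Frame 6: OPEN (9+0=9). Cumulative: 59
Frame 7: SPARE (3+7=10). 10 + next roll (7) = 17. Cumulative: 76
Frame 8: OPEN (7+1=8). Cumulative: 84
Frame 9: OPEN (9+0=9). Cumulative: 93
Frame 10: STRIKE. Sum of all frame-10 rolls (10+10+10) = 30. Cumulative: 123

Answer: 123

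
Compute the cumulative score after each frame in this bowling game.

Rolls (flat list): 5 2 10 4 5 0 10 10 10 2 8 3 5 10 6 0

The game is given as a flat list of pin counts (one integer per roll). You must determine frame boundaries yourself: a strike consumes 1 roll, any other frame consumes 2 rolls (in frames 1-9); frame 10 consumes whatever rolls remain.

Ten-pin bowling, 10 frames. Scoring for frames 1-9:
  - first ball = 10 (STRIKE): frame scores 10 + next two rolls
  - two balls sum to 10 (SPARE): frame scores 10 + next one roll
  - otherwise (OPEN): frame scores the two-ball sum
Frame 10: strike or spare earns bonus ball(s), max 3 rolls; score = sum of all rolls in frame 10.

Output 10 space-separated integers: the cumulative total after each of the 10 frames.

Frame 1: OPEN (5+2=7). Cumulative: 7
Frame 2: STRIKE. 10 + next two rolls (4+5) = 19. Cumulative: 26
Frame 3: OPEN (4+5=9). Cumulative: 35
Frame 4: SPARE (0+10=10). 10 + next roll (10) = 20. Cumulative: 55
Frame 5: STRIKE. 10 + next two rolls (10+2) = 22. Cumulative: 77
Frame 6: STRIKE. 10 + next two rolls (2+8) = 20. Cumulative: 97
Frame 7: SPARE (2+8=10). 10 + next roll (3) = 13. Cumulative: 110
Frame 8: OPEN (3+5=8). Cumulative: 118
Frame 9: STRIKE. 10 + next two rolls (6+0) = 16. Cumulative: 134
Frame 10: OPEN. Sum of all frame-10 rolls (6+0) = 6. Cumulative: 140

Answer: 7 26 35 55 77 97 110 118 134 140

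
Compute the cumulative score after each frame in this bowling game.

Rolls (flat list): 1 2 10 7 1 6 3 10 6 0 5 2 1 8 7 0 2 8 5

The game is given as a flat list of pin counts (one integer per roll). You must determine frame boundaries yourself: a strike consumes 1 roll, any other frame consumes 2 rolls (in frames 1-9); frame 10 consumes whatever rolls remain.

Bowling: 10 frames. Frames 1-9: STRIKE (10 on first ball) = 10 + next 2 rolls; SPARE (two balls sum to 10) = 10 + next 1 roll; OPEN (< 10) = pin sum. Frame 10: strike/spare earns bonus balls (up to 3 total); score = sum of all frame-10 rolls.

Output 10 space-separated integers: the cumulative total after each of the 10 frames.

Frame 1: OPEN (1+2=3). Cumulative: 3
Frame 2: STRIKE. 10 + next two rolls (7+1) = 18. Cumulative: 21
Frame 3: OPEN (7+1=8). Cumulative: 29
Frame 4: OPEN (6+3=9). Cumulative: 38
Frame 5: STRIKE. 10 + next two rolls (6+0) = 16. Cumulative: 54
Frame 6: OPEN (6+0=6). Cumulative: 60
Frame 7: OPEN (5+2=7). Cumulative: 67
Frame 8: OPEN (1+8=9). Cumulative: 76
Frame 9: OPEN (7+0=7). Cumulative: 83
Frame 10: SPARE. Sum of all frame-10 rolls (2+8+5) = 15. Cumulative: 98

Answer: 3 21 29 38 54 60 67 76 83 98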